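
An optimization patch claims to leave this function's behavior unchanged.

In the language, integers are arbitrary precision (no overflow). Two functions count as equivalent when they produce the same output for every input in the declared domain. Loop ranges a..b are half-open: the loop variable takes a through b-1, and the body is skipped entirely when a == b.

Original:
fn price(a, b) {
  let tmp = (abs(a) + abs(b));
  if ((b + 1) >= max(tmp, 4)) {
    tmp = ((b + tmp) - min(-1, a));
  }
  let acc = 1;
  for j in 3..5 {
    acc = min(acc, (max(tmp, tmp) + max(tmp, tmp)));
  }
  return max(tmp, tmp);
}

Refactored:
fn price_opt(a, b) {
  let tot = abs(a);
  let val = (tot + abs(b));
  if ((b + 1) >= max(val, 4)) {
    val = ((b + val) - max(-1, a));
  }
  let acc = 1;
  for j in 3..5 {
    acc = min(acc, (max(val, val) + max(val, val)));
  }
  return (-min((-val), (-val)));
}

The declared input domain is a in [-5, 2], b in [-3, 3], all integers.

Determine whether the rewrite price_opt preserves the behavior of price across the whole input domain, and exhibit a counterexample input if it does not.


Input a=0, b=3: 7 from price versus 6 from price_opt.
verdict: not equivalent; witness: a=0, b=3


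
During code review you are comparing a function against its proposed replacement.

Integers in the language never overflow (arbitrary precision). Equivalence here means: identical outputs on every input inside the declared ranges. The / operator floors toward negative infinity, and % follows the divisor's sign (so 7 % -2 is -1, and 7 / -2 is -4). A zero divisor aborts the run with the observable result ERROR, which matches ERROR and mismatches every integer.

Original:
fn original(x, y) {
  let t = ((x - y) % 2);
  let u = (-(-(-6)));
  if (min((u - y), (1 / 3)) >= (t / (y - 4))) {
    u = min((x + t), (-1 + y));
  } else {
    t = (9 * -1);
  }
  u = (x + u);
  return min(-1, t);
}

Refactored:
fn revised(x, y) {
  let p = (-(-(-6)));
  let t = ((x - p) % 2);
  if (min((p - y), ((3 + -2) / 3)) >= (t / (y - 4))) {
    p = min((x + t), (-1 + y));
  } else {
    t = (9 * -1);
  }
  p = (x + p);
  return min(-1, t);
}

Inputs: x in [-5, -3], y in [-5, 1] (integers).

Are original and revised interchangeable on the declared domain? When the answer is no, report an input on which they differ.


These are not equivalent — on x=-5, y=-5 the outputs split (-9 vs -1).
original: t = 0; u = -6; (min((u - y), (1 / 3)) >= (t / (y - 4))) -> false; t = -9; u = -11; return -9
revised: p = -6; t = 1; (min((p - y), ((3 + -2) / 3)) >= (t / (y - 4))) -> true; p = -6; p = -11; return -1
verdict: not equivalent; witness: x=-5, y=-5


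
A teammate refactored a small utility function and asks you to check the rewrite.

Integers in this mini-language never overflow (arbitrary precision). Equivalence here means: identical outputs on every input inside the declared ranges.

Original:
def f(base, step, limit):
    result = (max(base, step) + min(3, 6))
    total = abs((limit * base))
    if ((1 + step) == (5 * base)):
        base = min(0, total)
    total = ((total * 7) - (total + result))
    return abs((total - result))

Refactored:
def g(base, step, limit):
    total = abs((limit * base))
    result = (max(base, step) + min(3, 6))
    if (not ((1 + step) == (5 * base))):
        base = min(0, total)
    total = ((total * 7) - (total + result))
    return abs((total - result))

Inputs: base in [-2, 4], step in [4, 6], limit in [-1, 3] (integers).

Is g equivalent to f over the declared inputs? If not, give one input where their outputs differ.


One difference looks behavioral, but it never changes the outcome for any declared input.
As a probe, take base=-2, step=4, limit=3: f runs result=7, then total=6, then ((1 + step) == (5 * base)) is false, then total=29, then returns 22; g runs total=6, then result=7, then (not ((1 + step) == (5 * base))) is true, then base=0, then total=29, then returns 22; both end at 22.
Checked all 105 inputs in the declared domain: the outputs agree on every one.
verdict: equivalent


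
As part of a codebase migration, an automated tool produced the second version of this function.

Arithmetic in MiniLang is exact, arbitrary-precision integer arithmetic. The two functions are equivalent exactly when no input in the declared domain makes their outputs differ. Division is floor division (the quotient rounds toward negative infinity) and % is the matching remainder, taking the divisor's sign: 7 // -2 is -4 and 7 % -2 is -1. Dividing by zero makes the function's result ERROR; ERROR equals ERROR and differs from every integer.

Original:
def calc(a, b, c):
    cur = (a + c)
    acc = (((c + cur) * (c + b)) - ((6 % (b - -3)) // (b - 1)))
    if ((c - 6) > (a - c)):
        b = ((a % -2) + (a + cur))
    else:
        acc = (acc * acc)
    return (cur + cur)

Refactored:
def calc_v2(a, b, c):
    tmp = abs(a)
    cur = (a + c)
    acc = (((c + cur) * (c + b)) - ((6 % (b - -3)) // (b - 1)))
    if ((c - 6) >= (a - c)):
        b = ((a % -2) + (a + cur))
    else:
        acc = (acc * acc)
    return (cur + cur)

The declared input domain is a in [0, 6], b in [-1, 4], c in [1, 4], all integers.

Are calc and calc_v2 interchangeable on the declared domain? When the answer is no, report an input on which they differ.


The edit looks behavioral (`((c - 6) > (a - c))` became `((c - 6) >= (a - c))`), but over these ranges it never changes the outcome.
Tracing a=3, b=2, c=3: calc: cur=6, then acc=44, then ((c - 6) > (a - c)) is false, then acc=1936, then returns 12 | calc_v2: tmp=3, then cur=6, then acc=44, then ((c - 6) >= (a - c)) is false, then acc=1936, then returns 12 — matching result 12.
An exhaustive pass over the 168 declared inputs shows identical outputs.
verdict: equivalent


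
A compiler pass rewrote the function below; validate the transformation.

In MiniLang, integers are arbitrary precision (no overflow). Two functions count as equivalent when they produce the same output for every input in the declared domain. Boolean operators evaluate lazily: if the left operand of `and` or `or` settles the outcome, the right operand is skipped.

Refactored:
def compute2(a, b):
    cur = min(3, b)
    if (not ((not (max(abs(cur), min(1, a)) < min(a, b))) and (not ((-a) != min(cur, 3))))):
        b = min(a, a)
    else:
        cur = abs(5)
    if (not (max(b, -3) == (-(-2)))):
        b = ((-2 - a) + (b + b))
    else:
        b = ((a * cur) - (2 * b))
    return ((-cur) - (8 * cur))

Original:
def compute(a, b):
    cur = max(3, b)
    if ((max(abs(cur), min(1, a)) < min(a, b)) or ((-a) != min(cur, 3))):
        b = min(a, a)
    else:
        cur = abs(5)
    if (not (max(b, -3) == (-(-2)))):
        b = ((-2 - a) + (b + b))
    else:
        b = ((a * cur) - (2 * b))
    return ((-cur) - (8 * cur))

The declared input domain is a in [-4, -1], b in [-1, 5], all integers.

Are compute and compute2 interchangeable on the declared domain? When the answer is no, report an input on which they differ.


Consider the input a=-4, b=-1.
compute: cur becomes 3; next ((max(abs(cur), min(1, a)) < min(a, b)) or ((-a) != min(cur, 3))) evaluates to true; next b becomes -4; next (not (max(b, -3) == (-(-2)))) evaluates to true; next b becomes -6; next final value -27
compute2: cur becomes -1; next (not ((not (max(abs(cur), min(1, a)) < min(a, b))) and (not ((-a) != min(cur, 3))))) evaluates to true; next b becomes -4; next (not (max(b, -3) == (-(-2)))) evaluates to true; next b becomes -6; next final value 9
-27 and 9 differ, so these are not the same function on this domain.
verdict: not equivalent; witness: a=-4, b=-1


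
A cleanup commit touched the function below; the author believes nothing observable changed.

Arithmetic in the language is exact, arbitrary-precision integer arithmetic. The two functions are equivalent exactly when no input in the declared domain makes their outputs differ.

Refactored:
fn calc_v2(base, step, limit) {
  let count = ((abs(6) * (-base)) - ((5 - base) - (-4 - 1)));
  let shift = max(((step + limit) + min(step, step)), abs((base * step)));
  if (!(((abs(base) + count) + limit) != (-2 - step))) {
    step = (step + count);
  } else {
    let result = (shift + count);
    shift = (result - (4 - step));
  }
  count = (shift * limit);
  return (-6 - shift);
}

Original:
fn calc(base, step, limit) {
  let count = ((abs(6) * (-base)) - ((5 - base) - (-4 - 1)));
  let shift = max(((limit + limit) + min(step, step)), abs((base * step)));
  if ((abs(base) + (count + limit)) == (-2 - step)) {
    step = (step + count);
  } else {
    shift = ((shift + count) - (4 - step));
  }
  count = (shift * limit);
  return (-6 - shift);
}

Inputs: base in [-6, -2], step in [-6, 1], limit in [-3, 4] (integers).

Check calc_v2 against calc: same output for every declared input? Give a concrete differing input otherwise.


On input base=-6, step=-1, limit=4, calc returns -28 while calc_v2 returns -27.
verdict: not equivalent; witness: base=-6, step=-1, limit=4


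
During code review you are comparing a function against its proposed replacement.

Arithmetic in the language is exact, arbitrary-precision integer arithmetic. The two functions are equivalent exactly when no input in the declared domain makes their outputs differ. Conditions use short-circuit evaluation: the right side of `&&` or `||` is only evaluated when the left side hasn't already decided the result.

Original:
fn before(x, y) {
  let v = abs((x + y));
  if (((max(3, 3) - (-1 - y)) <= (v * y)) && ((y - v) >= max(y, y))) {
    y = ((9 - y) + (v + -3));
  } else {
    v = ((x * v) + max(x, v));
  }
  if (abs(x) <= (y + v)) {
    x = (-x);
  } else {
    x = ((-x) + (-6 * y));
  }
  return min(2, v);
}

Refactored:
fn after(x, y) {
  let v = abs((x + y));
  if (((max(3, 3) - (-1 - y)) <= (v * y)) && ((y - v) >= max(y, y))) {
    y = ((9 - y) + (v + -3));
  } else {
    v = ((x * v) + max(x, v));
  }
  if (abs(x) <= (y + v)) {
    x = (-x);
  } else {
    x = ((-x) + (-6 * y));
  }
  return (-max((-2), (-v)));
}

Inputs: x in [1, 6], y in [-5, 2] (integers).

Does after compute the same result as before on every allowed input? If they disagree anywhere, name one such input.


Equivalent — the differences include min/max/abs usage differs, yet no declared input distinguishes the two.
Tracing x=5, y=-4: before: v = 1; (((max(3, 3) - (-1 - y)) <= (v * y)) && ((y - v) >= max(y, y))) -> false; v = 10; (abs(x) <= (y + v)) -> true; x = -5; return 2 | after: v = 1; (((max(3, 3) - (-1 - y)) <= (v * y)) && ((y - v) >= max(y, y))) -> false; v = 10; (abs(x) <= (y + v)) -> true; x = -5; return 2 — matching result 2.
Across all 48 domain points the two functions coincide.
verdict: equivalent


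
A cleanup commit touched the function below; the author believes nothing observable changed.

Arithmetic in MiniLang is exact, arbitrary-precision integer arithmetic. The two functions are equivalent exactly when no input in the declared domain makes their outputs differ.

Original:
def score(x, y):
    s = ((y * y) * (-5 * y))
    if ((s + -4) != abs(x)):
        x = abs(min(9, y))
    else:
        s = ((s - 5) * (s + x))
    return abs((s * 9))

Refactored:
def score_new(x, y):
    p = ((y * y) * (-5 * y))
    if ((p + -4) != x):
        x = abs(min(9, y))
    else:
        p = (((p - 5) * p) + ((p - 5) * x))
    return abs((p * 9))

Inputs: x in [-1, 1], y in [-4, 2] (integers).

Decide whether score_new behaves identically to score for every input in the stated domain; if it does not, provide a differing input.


These are not equivalent — on x=-1, y=-1 the outputs split (0 vs 45).
score: s=5, then ((s + -4) != abs(x)) is false, then s=0, then returns 0
score_new: p=5, then ((p + -4) != x) is true, then x=1, then returns 45
verdict: not equivalent; witness: x=-1, y=-1


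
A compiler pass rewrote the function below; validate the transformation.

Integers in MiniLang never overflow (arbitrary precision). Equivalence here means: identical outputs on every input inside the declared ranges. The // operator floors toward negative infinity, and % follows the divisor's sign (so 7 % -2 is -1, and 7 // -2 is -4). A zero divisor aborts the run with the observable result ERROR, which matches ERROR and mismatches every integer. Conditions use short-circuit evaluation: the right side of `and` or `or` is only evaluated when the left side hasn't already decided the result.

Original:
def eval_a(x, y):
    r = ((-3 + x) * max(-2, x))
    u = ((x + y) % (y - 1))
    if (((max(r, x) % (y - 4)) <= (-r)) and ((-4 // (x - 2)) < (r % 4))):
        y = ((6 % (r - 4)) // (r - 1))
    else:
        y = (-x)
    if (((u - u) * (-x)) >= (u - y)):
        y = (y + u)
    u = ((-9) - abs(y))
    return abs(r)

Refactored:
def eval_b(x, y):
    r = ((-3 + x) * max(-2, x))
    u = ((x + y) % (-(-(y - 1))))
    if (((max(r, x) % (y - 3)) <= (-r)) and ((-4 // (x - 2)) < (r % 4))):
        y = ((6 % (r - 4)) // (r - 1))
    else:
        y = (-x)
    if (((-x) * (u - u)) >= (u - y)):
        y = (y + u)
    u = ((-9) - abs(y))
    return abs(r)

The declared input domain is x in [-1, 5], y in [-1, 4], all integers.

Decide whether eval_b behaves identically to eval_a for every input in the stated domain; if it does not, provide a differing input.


Try x=-1, y=3.
eval_a: r = 4; u = 0; (((max(r, x) % (y - 4)) <= (-r)) and ((-4 // (x - 2)) < (r % 4))) -> false; y = 1; (((u - u) * (-x)) >= (u - y)) -> true; y = 1; u = -10; return 4
eval_b: r = 4; u = 0; division by zero -> ERROR
4 != ERROR, so the rewrite changes behavior.
verdict: not equivalent; witness: x=-1, y=3


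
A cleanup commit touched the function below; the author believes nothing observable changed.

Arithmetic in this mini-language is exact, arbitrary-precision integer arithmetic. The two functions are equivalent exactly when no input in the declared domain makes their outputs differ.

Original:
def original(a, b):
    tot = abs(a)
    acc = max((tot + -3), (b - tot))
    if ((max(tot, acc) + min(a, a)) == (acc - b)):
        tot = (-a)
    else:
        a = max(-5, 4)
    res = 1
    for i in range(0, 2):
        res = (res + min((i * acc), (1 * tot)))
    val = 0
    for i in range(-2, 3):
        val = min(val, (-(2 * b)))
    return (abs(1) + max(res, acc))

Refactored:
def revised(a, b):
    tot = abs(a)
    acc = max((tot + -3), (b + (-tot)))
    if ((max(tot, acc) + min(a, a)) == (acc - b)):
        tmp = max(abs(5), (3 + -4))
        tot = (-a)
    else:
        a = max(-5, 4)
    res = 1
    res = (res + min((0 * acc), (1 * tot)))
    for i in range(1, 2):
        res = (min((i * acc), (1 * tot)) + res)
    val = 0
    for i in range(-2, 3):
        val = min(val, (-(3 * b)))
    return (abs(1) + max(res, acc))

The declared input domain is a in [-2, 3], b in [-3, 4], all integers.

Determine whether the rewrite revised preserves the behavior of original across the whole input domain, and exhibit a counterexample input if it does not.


The one real change (`2` became `3`) has no effect anywhere in the declared ranges.
Spot check at a=-2, b=2 — original: tot=2, then acc=0, then ((max(tot, acc) + min(a, a)) == (acc - b)) is false, then a=4, then res=1, then (i=0), then res=1, then (i=1), then res=1, then val=0, then (i=-2), then val=-4, then (i=-1), then val=-4, then (i=0), then val=-4, then (i=1), then val=-4, then (i=2), then val=-4, then returns 2. revised: tot=2, then acc=0, then ((max(tot, acc) + min(a, a)) == (acc - b)) is false, then a=4, then res=1, then res=1, then (i=1), then res=1, then val=0, then (i=-2), then val=-6, then (i=-1), then val=-6, then (i=0), then val=-6, then (i=1), then val=-6, then (i=2), then val=-6, then returns 2. Both give 2.
Checked all 48 inputs in the declared domain: the outputs agree on every one.
verdict: equivalent


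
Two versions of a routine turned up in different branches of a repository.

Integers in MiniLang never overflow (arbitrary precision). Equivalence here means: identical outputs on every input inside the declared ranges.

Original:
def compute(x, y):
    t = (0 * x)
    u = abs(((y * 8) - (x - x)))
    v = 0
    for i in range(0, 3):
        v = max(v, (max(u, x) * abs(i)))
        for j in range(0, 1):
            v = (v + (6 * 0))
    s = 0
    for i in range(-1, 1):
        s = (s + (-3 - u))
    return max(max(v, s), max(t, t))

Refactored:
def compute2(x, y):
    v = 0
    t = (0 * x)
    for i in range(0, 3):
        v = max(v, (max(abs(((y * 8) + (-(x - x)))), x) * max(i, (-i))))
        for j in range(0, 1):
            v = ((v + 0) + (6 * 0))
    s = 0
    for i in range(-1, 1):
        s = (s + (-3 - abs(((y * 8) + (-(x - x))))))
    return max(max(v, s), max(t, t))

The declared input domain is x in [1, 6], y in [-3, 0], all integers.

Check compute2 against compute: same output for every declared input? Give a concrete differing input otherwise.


The two are interchangeable: statement counts differ, arithmetic usage differs, local variable names differ, min/max/abs usage differs, constant usage differs, and every declared input agrees.
One worked example (x=2, y=-1) — compute: t := 0 | u := 8 | v := 0 | iter i=0: | v := 0 | iter j=0: | v := 0 | iter i=1: | v := 8 | iter j=0: | v := 8 | iter i=2: | v := 16 | iter j=0: | v := 16 | s := 0 | iter i=-1: | s := -11 | iter i=0: | s := -22 | result 16; compute2: v := 0 | t := 0 | iter i=0: | v := 0 | iter j=0: | v := 0 | iter i=1: | v := 8 | iter j=0: | v := 8 | iter i=2: | v := 16 | iter j=0: | v := 16 | s := 0 | iter i=-1: | s := -11 | iter i=0: | s := -22 | result 16; agreement on 16.
An exhaustive pass over the 24 declared inputs shows identical outputs.
verdict: equivalent


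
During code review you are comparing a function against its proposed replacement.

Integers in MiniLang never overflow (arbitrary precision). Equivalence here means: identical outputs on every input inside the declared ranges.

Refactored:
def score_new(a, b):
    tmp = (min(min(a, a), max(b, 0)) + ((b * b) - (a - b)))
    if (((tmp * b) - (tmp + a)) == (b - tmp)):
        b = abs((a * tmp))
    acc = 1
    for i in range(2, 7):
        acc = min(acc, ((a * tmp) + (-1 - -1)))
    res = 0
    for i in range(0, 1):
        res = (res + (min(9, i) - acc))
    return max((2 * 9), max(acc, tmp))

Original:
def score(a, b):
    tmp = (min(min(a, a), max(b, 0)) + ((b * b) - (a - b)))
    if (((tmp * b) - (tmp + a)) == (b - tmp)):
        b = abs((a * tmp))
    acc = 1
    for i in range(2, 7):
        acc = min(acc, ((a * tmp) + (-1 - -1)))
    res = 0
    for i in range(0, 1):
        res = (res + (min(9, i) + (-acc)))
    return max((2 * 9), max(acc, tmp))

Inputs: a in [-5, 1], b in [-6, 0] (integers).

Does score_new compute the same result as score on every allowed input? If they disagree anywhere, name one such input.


The two versions differ — the changes include arithmetic usage differs.
As a probe, take a=1, b=-1: score runs tmp becomes -1; next (((tmp * b) - (tmp + a)) == (b - tmp)) evaluates to false; next acc becomes 1; next at i=2:; next acc becomes -1; next at i=3:; next acc becomes -1; next at i=4:; next acc becomes -1; next at i=5:; next acc becomes -1; next at i=6:; next acc becomes -1; next res becomes 0; next at i=0:; next res becomes 1; next final value 18; score_new runs tmp becomes -1; next (((tmp * b) - (tmp + a)) == (b - tmp)) evaluates to false; next acc becomes 1; next at i=2:; next acc becomes -1; next at i=3:; next acc becomes -1; next at i=4:; next acc becomes -1; next at i=5:; next acc becomes -1; next at i=6:; next acc becomes -1; next res becomes 0; next at i=0:; next res becomes 1; next final value 18; both end at 18.
Checked all 49 inputs in the declared domain: the outputs agree on every one.
verdict: equivalent


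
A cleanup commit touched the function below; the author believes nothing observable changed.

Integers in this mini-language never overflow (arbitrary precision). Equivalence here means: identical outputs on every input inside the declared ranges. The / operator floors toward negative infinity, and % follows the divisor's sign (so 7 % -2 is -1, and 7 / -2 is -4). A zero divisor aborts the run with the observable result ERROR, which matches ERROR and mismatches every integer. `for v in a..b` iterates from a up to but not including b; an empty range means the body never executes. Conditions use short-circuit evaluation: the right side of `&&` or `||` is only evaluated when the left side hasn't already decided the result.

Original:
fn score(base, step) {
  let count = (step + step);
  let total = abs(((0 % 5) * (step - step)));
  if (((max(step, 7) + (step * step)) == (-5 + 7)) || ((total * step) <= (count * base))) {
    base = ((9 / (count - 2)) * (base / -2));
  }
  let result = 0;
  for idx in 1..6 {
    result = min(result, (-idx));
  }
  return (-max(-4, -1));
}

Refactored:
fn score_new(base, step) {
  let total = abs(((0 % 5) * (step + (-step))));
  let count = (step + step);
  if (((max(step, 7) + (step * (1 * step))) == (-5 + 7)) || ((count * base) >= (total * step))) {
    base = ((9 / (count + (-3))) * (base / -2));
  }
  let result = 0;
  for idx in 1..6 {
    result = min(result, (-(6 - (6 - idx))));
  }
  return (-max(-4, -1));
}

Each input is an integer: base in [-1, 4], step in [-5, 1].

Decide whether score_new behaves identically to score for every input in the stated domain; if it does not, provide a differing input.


At base=0, step=1: score gives ERROR, score_new gives 1.
verdict: not equivalent; witness: base=0, step=1


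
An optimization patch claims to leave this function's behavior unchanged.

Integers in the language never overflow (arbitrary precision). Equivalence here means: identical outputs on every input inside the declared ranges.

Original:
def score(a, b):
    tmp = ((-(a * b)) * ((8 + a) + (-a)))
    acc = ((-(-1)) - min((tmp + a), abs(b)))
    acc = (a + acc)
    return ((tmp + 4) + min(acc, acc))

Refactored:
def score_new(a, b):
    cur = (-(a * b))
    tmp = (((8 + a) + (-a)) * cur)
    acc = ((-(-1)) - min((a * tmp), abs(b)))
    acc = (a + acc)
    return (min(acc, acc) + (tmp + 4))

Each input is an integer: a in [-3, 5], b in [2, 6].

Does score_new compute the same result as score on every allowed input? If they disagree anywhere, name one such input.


These are not equivalent — on a=-3, b=2 the outputs split (48 vs 194).
score: tmp=48, then acc=-1, then acc=-4, then returns 48
score_new: cur=6, then tmp=48, then acc=145, then acc=142, then returns 194
verdict: not equivalent; witness: a=-3, b=2


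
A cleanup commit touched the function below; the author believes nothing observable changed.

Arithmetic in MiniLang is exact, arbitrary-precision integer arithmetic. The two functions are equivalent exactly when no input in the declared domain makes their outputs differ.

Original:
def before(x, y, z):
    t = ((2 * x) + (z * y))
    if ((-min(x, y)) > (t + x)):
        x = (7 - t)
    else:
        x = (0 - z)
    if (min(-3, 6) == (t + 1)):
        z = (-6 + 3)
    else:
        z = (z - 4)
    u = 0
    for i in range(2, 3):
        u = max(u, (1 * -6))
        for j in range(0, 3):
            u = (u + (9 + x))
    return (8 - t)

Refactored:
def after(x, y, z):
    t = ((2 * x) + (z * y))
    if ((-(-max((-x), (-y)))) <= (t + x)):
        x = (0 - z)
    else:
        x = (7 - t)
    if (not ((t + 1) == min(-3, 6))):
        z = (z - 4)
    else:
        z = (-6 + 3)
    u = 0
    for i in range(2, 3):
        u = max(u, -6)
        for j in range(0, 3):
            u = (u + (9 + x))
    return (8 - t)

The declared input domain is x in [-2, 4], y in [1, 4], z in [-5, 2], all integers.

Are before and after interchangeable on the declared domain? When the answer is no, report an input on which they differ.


This is a faithful refactor — min/max/abs usage differs; and comparison usage differs; and arithmetic usage differs; and constant usage differs; and boolean connective usage differs, but the computed results match everywhere.
Spot check at x=3, y=1, z=2 — before: t=8, then ((-min(x, y)) > (t + x)) is false, then x=-2, then (min(-3, 6) == (t + 1)) is false, then z=-2, then u=0, then (i=2), then u=0, then (j=0), then u=7, then (j=1), then u=14, then (j=2), then u=21, then returns 0. after: t=8, then ((-(-max((-x), (-y)))) <= (t + x)) is true, then x=-2, then (not ((t + 1) == min(-3, 6))) is true, then z=-2, then u=0, then (i=2), then u=0, then (j=0), then u=7, then (j=1), then u=14, then (j=2), then u=21, then returns 0. Both give 0.
Checked all 224 inputs in the declared domain: the outputs agree on every one.
verdict: equivalent


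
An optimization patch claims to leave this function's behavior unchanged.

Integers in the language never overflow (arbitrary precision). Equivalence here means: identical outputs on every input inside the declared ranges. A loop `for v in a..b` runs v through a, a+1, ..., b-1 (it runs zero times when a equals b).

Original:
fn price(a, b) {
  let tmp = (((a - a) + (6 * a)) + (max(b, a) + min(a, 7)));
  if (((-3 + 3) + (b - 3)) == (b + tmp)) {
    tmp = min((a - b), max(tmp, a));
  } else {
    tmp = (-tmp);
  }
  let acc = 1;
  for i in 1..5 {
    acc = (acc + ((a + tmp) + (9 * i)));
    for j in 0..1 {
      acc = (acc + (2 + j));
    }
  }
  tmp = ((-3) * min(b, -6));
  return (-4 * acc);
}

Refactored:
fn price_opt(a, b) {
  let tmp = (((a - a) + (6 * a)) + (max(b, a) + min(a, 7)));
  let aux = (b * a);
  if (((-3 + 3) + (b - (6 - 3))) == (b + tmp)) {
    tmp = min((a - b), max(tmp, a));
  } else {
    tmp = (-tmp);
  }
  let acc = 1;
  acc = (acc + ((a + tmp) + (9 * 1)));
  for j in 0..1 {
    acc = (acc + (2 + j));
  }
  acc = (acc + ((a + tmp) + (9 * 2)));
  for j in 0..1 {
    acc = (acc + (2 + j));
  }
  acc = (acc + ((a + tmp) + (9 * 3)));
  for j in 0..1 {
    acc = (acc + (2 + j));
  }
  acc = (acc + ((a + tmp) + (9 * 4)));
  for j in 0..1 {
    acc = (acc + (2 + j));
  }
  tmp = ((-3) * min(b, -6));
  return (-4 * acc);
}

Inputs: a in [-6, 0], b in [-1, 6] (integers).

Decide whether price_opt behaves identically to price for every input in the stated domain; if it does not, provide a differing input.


Differences: statement counts differ, plus constant usage differs, plus loop structure differs, plus arithmetic usage differs, plus local variable names differ — yet all 56 inputs agree.
verdict: equivalent


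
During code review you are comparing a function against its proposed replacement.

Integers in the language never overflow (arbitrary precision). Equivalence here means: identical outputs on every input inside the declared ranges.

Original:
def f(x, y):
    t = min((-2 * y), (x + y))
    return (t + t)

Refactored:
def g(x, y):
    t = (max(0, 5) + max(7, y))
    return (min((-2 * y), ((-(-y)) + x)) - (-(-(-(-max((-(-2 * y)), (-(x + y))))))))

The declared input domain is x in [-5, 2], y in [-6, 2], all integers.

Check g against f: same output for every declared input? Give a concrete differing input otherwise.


Behavior is preserved: although constant usage differs; arithmetic usage differs; min/max/abs usage differs, the outputs never diverge.
Tracing x=-2, y=-2: f: t becomes -4; next final value -8 | g: t becomes 12; next final value -8 — matching result -8.
An exhaustive pass over the 72 declared inputs shows identical outputs.
verdict: equivalent


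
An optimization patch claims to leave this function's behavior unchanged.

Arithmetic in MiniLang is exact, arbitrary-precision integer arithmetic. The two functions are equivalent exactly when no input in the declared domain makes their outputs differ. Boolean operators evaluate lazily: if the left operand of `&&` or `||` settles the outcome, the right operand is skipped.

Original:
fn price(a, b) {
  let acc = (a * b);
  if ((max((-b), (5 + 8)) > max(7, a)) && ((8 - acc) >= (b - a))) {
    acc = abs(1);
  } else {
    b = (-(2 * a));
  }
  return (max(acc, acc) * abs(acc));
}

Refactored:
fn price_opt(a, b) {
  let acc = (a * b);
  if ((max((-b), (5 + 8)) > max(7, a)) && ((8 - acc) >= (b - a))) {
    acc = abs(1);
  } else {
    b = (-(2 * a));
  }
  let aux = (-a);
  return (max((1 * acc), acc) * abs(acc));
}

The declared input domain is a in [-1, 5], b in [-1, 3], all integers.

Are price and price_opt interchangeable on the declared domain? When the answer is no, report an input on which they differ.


The two are interchangeable: arithmetic usage differs; and statement counts differ; and local variable names differ; and constant usage differs, and every declared input agrees.
As a probe, take a=-1, b=1: price runs acc becomes -1; next ((max((-b), (5 + 8)) > max(7, a)) && ((8 - acc) >= (b - a))) evaluates to true; next acc becomes 1; next final value 1; price_opt runs acc becomes -1; next ((max((-b), (5 + 8)) > max(7, a)) && ((8 - acc) >= (b - a))) evaluates to true; next acc becomes 1; next aux becomes 1; next final value 1; both end at 1.
Every one of the 35 inputs gives matching results.
verdict: equivalent


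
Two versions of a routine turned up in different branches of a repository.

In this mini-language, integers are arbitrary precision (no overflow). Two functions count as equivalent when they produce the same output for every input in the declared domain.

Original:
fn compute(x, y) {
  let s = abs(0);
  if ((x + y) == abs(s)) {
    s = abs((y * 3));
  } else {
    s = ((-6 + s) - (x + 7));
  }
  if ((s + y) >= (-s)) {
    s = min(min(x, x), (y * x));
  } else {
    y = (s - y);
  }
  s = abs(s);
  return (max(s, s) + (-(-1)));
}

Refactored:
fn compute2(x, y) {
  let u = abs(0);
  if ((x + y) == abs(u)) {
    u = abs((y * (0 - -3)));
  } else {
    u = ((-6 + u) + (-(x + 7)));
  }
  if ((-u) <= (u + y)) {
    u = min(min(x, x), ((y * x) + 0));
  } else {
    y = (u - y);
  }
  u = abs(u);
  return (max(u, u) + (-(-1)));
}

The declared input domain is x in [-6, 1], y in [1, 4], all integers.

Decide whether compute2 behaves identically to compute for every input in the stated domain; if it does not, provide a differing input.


Side by side, the visible changes include: arithmetic usage differs, plus constant usage differs, plus local variable names differ, plus comparison usage differs.
One worked example (x=-1, y=1) — compute: s becomes 0; next ((x + y) == abs(s)) evaluates to true; next s becomes 3; next ((s + y) >= (-s)) evaluates to true; next s becomes -1; next s becomes 1; next final value 2; compute2: u becomes 0; next ((x + y) == abs(u)) evaluates to true; next u becomes 3; next ((-u) <= (u + y)) evaluates to true; next u becomes -1; next u becomes 1; next final value 2; agreement on 2.
An exhaustive pass over the 32 declared inputs shows identical outputs.
verdict: equivalent


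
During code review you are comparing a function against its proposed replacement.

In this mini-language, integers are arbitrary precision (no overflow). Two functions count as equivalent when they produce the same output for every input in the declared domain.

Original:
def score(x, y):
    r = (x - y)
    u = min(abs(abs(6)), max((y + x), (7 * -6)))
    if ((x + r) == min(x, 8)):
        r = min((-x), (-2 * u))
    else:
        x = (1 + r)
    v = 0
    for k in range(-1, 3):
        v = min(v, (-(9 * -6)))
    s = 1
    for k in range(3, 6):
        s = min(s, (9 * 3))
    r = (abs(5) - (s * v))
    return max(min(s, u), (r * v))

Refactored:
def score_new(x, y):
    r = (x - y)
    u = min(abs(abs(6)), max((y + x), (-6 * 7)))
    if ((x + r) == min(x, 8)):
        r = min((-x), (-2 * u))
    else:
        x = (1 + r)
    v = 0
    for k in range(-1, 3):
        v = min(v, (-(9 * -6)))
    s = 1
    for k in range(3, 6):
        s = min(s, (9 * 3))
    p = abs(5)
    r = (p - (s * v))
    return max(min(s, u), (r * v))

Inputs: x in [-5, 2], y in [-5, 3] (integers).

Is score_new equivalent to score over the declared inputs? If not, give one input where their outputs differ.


The two are interchangeable: local variable names differ, plus statement counts differ, and every declared input agrees.
One worked example (x=-4, y=3) — score: r := -7 | u := -1 | ((x + r) == min(x, 8)): false | x := -6 | v := 0 | iter k=-1: | v := 0 | iter k=0: | v := 0 | iter k=1: | v := 0 | iter k=2: | v := 0 | s := 1 | iter k=3: | s := 1 | iter k=4: | s := 1 | iter k=5: | s := 1 | r := 5 | result 0; score_new: r := -7 | u := -1 | ((x + r) == min(x, 8)): false | x := -6 | v := 0 | iter k=-1: | v := 0 | iter k=0: | v := 0 | iter k=1: | v := 0 | iter k=2: | v := 0 | s := 1 | iter k=3: | s := 1 | iter k=4: | s := 1 | iter k=5: | s := 1 | p := 5 | r := 5 | result 0; agreement on 0.
Checked all 72 inputs in the declared domain: the outputs agree on every one.
verdict: equivalent


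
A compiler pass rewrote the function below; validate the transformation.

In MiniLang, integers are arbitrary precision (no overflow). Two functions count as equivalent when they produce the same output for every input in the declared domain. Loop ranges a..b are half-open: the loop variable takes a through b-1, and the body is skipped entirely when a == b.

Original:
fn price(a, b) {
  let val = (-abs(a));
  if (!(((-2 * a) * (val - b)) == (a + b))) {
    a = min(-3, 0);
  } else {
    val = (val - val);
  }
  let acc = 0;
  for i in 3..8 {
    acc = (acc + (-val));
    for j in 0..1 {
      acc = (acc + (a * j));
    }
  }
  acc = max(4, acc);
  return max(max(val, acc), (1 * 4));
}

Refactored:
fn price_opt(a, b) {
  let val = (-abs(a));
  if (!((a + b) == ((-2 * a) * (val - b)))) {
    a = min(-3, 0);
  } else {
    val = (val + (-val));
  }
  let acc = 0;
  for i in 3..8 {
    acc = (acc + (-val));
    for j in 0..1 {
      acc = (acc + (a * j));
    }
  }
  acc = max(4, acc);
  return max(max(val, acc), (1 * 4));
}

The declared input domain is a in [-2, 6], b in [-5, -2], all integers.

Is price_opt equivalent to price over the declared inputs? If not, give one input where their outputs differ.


Although arithmetic usage differs, 36/36 inputs agree.
verdict: equivalent


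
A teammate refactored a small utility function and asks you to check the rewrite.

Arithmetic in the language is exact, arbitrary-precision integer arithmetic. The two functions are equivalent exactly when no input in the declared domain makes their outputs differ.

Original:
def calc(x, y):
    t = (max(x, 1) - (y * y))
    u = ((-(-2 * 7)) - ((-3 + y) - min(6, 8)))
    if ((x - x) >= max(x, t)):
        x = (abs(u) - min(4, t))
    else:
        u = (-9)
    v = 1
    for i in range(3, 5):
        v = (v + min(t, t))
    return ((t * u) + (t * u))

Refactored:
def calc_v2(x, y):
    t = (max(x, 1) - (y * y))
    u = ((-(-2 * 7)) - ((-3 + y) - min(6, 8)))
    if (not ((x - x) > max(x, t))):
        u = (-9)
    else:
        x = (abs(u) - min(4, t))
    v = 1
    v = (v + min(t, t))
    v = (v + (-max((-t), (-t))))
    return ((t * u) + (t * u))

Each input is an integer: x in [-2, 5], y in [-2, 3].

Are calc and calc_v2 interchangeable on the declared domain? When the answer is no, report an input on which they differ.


Evaluate both at x=0, y=-2.
calc: t := -3 | u := 25 | ((x - x) >= max(x, t)): true | x := 28 | v := 1 | iter i=3: | v := -2 | iter i=4: | v := -5 | result -150
calc_v2: t := -3 | u := 25 | (not ((x - x) > max(x, t))): true | u := -9 | v := 1 | v := -2 | v := -5 | result 54
-150 and 54 differ, so these are not the same function on this domain.
verdict: not equivalent; witness: x=0, y=-2


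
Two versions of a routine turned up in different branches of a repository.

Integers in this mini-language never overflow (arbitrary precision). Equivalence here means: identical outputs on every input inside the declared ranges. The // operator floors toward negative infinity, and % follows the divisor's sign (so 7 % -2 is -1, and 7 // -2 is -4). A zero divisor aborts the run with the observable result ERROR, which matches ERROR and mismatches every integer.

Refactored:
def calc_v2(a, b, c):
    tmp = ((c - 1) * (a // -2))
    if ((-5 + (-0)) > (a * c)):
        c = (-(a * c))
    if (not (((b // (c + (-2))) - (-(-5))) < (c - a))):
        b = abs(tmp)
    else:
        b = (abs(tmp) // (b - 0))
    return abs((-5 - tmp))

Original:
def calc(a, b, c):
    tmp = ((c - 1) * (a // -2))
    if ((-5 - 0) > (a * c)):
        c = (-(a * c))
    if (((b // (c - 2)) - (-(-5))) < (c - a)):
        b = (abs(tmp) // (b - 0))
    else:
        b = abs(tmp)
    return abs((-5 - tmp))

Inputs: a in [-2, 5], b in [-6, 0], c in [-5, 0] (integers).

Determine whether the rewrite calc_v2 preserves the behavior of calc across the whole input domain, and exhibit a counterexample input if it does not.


Equivalent — the differences include arithmetic usage differs; boolean connective usage differs, yet no declared input distinguishes the two.
Tracing a=0, b=-3, c=-1: calc: tmp becomes 0; next ((-5 - 0) > (a * c)) evaluates to false; next (((b // (c - 2)) - (-(-5))) < (c - a)) evaluates to true; next b becomes 0; next final value 5 | calc_v2: tmp becomes 0; next ((-5 + (-0)) > (a * c)) evaluates to false; next (not (((b // (c + (-2))) - (-(-5))) < (c - a))) evaluates to false; next b becomes 0; next final value 5 — matching result 5.
Checked all 336 inputs in the declared domain: the outputs agree on every one.
verdict: equivalent


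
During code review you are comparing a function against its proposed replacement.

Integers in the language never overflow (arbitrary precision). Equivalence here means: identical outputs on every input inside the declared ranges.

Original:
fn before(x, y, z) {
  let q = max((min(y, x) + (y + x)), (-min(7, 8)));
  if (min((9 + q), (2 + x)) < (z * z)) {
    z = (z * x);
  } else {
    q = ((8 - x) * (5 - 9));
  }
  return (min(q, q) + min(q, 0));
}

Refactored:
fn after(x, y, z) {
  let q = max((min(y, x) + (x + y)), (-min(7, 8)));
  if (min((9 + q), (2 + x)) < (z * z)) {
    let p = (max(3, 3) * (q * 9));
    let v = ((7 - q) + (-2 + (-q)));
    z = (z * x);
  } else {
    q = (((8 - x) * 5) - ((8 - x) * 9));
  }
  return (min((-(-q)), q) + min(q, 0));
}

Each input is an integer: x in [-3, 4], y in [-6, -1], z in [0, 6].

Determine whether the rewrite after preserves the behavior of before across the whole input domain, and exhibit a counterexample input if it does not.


The two are interchangeable: arithmetic usage differs; also min/max/abs usage differs; also constant usage differs; also local variable names differ; also statement counts differ, and every declared input agrees.
Tracing x=-1, y=-5, z=4: before: q = -7; (min((9 + q), (2 + x)) < (z * z)) -> true; z = -4; return -14 | after: q = -7; (min((9 + q), (2 + x)) < (z * z)) -> true; p = -189; v = 19; z = -4; return -14 — matching result -14.
Checked all 336 inputs in the declared domain: the outputs agree on every one.
verdict: equivalent


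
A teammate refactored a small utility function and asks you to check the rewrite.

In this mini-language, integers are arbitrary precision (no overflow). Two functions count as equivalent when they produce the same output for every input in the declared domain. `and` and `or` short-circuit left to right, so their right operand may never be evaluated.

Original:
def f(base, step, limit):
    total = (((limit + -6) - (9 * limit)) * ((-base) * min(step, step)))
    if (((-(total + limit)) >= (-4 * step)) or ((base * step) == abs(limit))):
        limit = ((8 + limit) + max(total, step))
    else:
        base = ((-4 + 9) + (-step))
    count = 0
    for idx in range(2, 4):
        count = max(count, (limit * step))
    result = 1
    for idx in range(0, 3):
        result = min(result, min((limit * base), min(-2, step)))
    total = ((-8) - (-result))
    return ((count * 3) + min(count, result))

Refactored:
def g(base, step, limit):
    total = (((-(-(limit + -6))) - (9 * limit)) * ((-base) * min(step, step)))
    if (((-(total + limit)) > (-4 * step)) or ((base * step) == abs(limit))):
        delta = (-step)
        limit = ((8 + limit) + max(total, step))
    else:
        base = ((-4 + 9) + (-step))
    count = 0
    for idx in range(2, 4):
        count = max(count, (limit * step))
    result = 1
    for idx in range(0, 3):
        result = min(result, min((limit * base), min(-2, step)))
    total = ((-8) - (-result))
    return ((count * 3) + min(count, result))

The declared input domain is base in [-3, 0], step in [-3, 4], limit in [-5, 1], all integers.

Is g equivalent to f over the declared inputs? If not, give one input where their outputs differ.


Consider the input base=0, step=-1, limit=-4.
f: total := 0 | (((-(total + limit)) >= (-4 * step)) or ((base * step) == abs(limit))): true | limit := 4 | count := 0 | iter idx=2: | count := 0 | iter idx=3: | count := 0 | result := 1 | iter idx=0: | result := -2 | iter idx=1: | result := -2 | iter idx=2: | result := -2 | total := -10 | result -2
g: total := 0 | (((-(total + limit)) > (-4 * step)) or ((base * step) == abs(limit))): false | base := 6 | count := 0 | iter idx=2: | count := 4 | iter idx=3: | count := 4 | result := 1 | iter idx=0: | result := -24 | iter idx=1: | result := -24 | iter idx=2: | result := -24 | total := -32 | result -12
-2 != -12, so the rewrite changes behavior.
verdict: not equivalent; witness: base=0, step=-1, limit=-4
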